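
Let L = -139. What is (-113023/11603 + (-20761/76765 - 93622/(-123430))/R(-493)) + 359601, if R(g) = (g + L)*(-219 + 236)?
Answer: 163363885252380075037/454304383415614 ≈ 3.5959e+5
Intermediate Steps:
R(g) = -2363 + 17*g (R(g) = (g - 139)*(-219 + 236) = (-139 + g)*17 = -2363 + 17*g)
(-113023/11603 + (-20761/76765 - 93622/(-123430))/R(-493)) + 359601 = (-113023/11603 + (-20761/76765 - 93622/(-123430))/(-2363 + 17*(-493))) + 359601 = (-113023*1/11603 + (-20761*1/76765 - 93622*(-1/123430))/(-2363 - 8381)) + 359601 = (-113023/11603 + (-1597/5905 + 46811/61715)/(-10744)) + 359601 = (-113023/11603 + (7114404/14577083)*(-1/10744)) + 359601 = (-113023/11603 - 1778601/39154044938) + 359601 = -4425328258134977/454304383415614 + 359601 = 163363885252380075037/454304383415614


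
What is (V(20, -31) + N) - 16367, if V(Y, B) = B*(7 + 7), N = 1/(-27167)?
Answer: -456432768/27167 ≈ -16801.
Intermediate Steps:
N = -1/27167 ≈ -3.6809e-5
V(Y, B) = 14*B (V(Y, B) = B*14 = 14*B)
(V(20, -31) + N) - 16367 = (14*(-31) - 1/27167) - 16367 = (-434 - 1/27167) - 16367 = -11790479/27167 - 16367 = -456432768/27167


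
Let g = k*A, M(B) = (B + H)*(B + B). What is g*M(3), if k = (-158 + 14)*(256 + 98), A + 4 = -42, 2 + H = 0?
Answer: 14069376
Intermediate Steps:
H = -2 (H = -2 + 0 = -2)
A = -46 (A = -4 - 42 = -46)
M(B) = 2*B*(-2 + B) (M(B) = (B - 2)*(B + B) = (-2 + B)*(2*B) = 2*B*(-2 + B))
k = -50976 (k = -144*354 = -50976)
g = 2344896 (g = -50976*(-46) = 2344896)
g*M(3) = 2344896*(2*3*(-2 + 3)) = 2344896*(2*3*1) = 2344896*6 = 14069376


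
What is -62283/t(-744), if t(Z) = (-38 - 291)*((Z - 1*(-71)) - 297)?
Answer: -62283/319130 ≈ -0.19516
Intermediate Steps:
t(Z) = 74354 - 329*Z (t(Z) = -329*((Z + 71) - 297) = -329*((71 + Z) - 297) = -329*(-226 + Z) = 74354 - 329*Z)
-62283/t(-744) = -62283/(74354 - 329*(-744)) = -62283/(74354 + 244776) = -62283/319130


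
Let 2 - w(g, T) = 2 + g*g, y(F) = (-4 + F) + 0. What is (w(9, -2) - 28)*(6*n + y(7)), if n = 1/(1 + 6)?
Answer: -2943/7 ≈ -420.43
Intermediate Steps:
y(F) = -4 + F
w(g, T) = -g**2 (w(g, T) = 2 - (2 + g*g) = 2 - (2 + g**2) = 2 + (-2 - g**2) = -g**2)
n = 1/7 ≈ 0.14286
(w(9, -2) - 28)*(6*n + y(7)) = (-1*9**2 - 28)*(6*(1/7) + (-4 + 7)) = (-1*81 - 28)*(6/7 + 3) = (-81 - 28)*(27/7) = -109*27/7 = -2943/7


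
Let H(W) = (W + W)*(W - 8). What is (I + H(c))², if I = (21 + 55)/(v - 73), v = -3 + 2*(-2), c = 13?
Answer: 6661561/400 ≈ 16654.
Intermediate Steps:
v = -7 (v = -3 - 4 = -7)
H(W) = 2*W*(-8 + W) (H(W) = (2*W)*(-8 + W) = 2*W*(-8 + W))
I = -19/20 (I = (21 + 55)/(-7 - 73) = 76/(-80) = 76*(-1/80) = -19/20 ≈ -0.95000)
(I + H(c))² = (-19/20 + 2*13*(-8 + 13))² = (-19/20 + 2*13*5)² = (-19/20 + 130)² = (2581/20)² = 6661561/400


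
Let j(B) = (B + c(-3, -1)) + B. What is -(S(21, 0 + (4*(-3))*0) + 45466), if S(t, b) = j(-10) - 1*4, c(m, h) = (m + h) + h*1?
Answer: -45437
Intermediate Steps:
c(m, h) = m + 2*h (c(m, h) = (h + m) + h = m + 2*h)
j(B) = -5 + 2*B (j(B) = (B + (-3 + 2*(-1))) + B = (B + (-3 - 2)) + B = (B - 5) + B = (-5 + B) + B = -5 + 2*B)
S(t, b) = -29 (S(t, b) = (-5 + 2*(-10)) - 1*4 = (-5 - 20) - 4 = -25 - 4 = -29)
-(S(21, 0 + (4*(-3))*0) + 45466) = -(-29 + 45466) = -1*45437 = -45437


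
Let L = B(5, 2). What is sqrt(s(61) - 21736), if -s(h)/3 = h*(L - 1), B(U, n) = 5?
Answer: 2*I*sqrt(5617) ≈ 149.89*I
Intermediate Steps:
L = 5
s(h) = -12*h (s(h) = -3*h*(5 - 1) = -3*h*4 = -12*h)
sqrt(s(61) - 21736) = sqrt(-12*61 - 21736) = sqrt(-732 - 21736) = sqrt(-22468) = 2*I*sqrt(5617)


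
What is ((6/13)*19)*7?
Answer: 798/13 ≈ 61.385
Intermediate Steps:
((6/13)*19)*7 = (114/13)*7 = 798/13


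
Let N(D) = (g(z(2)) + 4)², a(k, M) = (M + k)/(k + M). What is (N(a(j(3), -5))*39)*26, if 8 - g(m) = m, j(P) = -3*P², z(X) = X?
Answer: 101400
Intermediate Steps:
a(k, M) = 1 (a(k, M) = (M + k)/(M + k) = 1)
g(m) = 8 - m
N(D) = 100 (N(D) = ((8 - 1*2) + 4)² = ((8 - 2) + 4)² = (6 + 4)² = 10² = 100)
(N(a(j(3), -5))*39)*26 = (100*39)*26 = 3900*26 = 101400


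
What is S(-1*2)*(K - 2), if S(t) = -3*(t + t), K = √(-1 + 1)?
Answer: -24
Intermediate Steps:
K = 0 (K = √0 = 0)
S(t) = -6*t
S(-1*2)*(K - 2) = (-(-6)*2)*(0 - 2) = -6*(-2)*(-2) = 12*(-2) = -24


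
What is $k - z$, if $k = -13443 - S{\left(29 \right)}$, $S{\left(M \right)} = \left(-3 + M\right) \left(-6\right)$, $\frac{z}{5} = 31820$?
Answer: $-172387$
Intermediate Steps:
$z = 159100$ ($z = 5 \cdot 31820 = 159100$)
$S{\left(M \right)} = 18 - 6 M$
$k = -13287$ ($k = -13443 - \left(18 - 174\right) = -13443 - -156 = -13443 + 156 = -13287$)
$k - z = -13287 - 159100 = -172387$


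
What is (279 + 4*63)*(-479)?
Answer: -254349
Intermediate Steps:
(279 + 4*63)*(-479) = (279 + 252)*(-479) = 531*(-479) = -254349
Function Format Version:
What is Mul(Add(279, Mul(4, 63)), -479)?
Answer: -254349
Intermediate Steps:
Mul(Add(279, Mul(4, 63)), -479) = Mul(Add(279, 252), -479) = Mul(531, -479) = -254349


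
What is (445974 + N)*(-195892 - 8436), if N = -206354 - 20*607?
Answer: -46480533440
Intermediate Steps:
N = -218494 (N = -206354 - 1*12140 = -206354 - 12140 = -218494)
(445974 + N)*(-195892 - 8436) = (445974 - 218494)*(-195892 - 8436) = 227480*(-204328) = -46480533440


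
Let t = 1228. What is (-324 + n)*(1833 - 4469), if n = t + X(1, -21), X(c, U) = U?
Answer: -2327588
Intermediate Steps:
n = 1207 (n = 1228 - 21 = 1207)
(-324 + n)*(1833 - 4469) = (-324 + 1207)*(1833 - 4469) = 883*(-2636) = -2327588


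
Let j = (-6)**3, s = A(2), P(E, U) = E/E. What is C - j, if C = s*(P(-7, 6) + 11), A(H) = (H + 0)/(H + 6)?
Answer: 219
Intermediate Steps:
P(E, U) = 1
A(H) = H/(6 + H)
s = 1/4 (s = 2/(6 + 2) = 2/8 = 2*(1/8) = 1/4 ≈ 0.25000)
j = -216
C = 3 (C = (1 + 11)/4 = (1/4)*12 = 3)
C - j = 3 - 1*(-216) = 3 + 216 = 219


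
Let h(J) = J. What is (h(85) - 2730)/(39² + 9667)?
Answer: -2645/11188 ≈ -0.23641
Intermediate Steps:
(h(85) - 2730)/(39² + 9667) = (85 - 2730)/(39² + 9667) = -2645/(1521 + 9667) = -2645/11188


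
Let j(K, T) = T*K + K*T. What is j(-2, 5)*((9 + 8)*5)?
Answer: -1700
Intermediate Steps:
j(K, T) = 2*K*T (j(K, T) = K*T + K*T = 2*K*T)
j(-2, 5)*((9 + 8)*5) = (2*(-2)*5)*((9 + 8)*5) = -340*5 = -20*85 = -1700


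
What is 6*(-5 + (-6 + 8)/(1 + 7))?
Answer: -57/2 ≈ -28.500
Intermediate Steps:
6*(-5 + (-6 + 8)/(1 + 7)) = 6*(-5 + 2/8) = 6*(-5 + 2*(1/8)) = 6*(-5 + 1/4) = 6*(-19/4) = -57/2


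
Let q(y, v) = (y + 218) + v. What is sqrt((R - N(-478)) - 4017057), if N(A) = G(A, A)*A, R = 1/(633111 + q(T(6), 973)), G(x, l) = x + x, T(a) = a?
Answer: I*sqrt(450027230235718323)/317154 ≈ 2115.2*I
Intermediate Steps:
q(y, v) = 218 + v + y (q(y, v) = (218 + y) + v = 218 + v + y)
G(x, l) = 2*x
R = 1/634308 (R = 1/(633111 + (218 + 973 + 6)) = 1/(633111 + 1197) = 1/634308 ≈ 1.5765e-6)
N(A) = 2*A**2 (N(A) = (2*A)*A = 2*A**2)
sqrt((R - N(-478)) - 4017057) = sqrt((1/634308 - 2*(-478)**2) - 4017057) = sqrt((1/634308 - 2*228484) - 4017057) = sqrt((1/634308 - 1*456968) - 4017057) = sqrt((1/634308 - 456968) - 4017057) = sqrt(-289858458143/634308 - 4017057) = sqrt(-2837909849699/634308) = I*sqrt(450027230235718323)/317154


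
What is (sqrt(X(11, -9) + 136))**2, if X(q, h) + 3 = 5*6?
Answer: 163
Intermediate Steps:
X(q, h) = 27 (X(q, h) = -3 + 5*6 = -3 + 30 = 27)
(sqrt(X(11, -9) + 136))**2 = (sqrt(27 + 136))**2 = (sqrt(163))**2 = 163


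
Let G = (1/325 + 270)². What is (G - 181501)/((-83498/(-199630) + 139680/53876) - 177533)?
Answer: 514048162359526538/840327077214425125 ≈ 0.61172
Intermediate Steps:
G = 7700238001/105625 (G = (1/325 + 270)² = (87751/325)² = 7700238001/105625 ≈ 72902.)
(G - 181501)/((-83498/(-199630) + 139680/53876) - 177533) = (7700238001/105625 - 181501)/((-83498/(-199630) + 139680/53876) - 177533) = -11470805124/(105625*((-83498*(-1/199630) + 139680*(1/53876)) - 177533)) = -11470805124/(105625*((41749/99815 + 34920/13469) - 177533)) = -11470805124/(105625*(4047857081/1344408235 - 177533)) = -11470805124/(105625*(-238672779327174/1344408235)) = -11470805124/105625*(-1344408235/238672779327174) = 514048162359526538/840327077214425125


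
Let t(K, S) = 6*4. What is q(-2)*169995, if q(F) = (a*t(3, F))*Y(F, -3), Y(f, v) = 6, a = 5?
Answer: 122396400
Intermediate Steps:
t(K, S) = 24
q(F) = 720 (q(F) = (5*24)*6 = 120*6 = 720)
q(-2)*169995 = 720*169995 = 122396400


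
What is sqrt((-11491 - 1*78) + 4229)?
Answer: 2*I*sqrt(1835) ≈ 85.674*I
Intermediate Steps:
sqrt((-11491 - 1*78) + 4229) = sqrt((-11491 - 78) + 4229) = sqrt(-11569 + 4229) = sqrt(-7340) = 2*I*sqrt(1835)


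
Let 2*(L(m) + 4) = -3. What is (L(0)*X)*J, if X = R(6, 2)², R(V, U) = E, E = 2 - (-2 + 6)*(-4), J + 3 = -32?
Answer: 62370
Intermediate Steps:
J = -35 (J = -3 - 32 = -35)
E = 18 (E = 2 - 1*4*(-4) = 2 - 4*(-4) = 2 + 16 = 18)
R(V, U) = 18
L(m) = -11/2 (L(m) = -4 + (½)*(-3) = -4 - 3/2 = -11/2)
X = 324 (X = 18² = 324)
(L(0)*X)*J = -11/2*324*(-35) = -1782*(-35) = 62370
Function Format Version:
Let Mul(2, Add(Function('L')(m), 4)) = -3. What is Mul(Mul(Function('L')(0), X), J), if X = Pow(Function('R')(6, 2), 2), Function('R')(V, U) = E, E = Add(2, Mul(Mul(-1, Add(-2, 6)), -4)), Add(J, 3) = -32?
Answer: 62370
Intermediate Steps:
J = -35 (J = Add(-3, -32) = -35)
E = 18 (E = Add(2, Mul(Mul(-1, 4), -4)) = Add(2, Mul(-4, -4)) = Add(2, 16) = 18)
Function('R')(V, U) = 18
Function('L')(m) = Rational(-11, 2) (Function('L')(m) = Add(-4, Mul(Rational(1, 2), -3)) = Add(-4, Rational(-3, 2)) = Rational(-11, 2))
X = 324 (X = Pow(18, 2) = 324)
Mul(Mul(Function('L')(0), X), J) = Mul(Mul(Rational(-11, 2), 324), -35) = Mul(-1782, -35) = 62370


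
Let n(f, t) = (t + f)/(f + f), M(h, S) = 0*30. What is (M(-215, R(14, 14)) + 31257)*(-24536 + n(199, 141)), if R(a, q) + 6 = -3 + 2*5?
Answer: -152612114958/199 ≈ -7.6690e+8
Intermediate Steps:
R(a, q) = 1 (R(a, q) = -6 + (-3 + 2*5) = -6 + (-3 + 10) = -6 + 7 = 1)
M(h, S) = 0
n(f, t) = (f + t)/(2*f) (n(f, t) = (f + t)/((2*f)) = (f + t)*(1/(2*f)) = (f + t)/(2*f))
(M(-215, R(14, 14)) + 31257)*(-24536 + n(199, 141)) = (0 + 31257)*(-24536 + (½)*(199 + 141)/199) = 31257*(-24536 + (½)*(1/199)*340) = 31257*(-24536 + 170/199) = 31257*(-4882494/199) = -152612114958/199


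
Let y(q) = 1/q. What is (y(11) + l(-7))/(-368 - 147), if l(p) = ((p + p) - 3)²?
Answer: -636/1133 ≈ -0.56134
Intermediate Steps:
l(p) = (-3 + 2*p)² (l(p) = (2*p - 3)² = (-3 + 2*p)²)
(y(11) + l(-7))/(-368 - 147) = (1/11 + (-3 + 2*(-7))²)/(-368 - 147) = (1/11 + (-3 - 14)²)/(-515) = (1/11 + (-17)²)*(-1/515) = (1/11 + 289)*(-1/515) = (3180/11)*(-1/515) = -636/1133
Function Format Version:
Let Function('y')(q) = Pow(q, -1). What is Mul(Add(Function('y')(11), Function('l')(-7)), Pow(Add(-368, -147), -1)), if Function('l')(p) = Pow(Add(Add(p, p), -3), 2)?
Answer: Rational(-636, 1133) ≈ -0.56134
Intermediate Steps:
Function('l')(p) = Pow(Add(-3, Mul(2, p)), 2) (Function('l')(p) = Pow(Add(Mul(2, p), -3), 2) = Pow(Add(-3, Mul(2, p)), 2))
Mul(Add(Function('y')(11), Function('l')(-7)), Pow(Add(-368, -147), -1)) = Mul(Add(Pow(11, -1), Pow(Add(-3, Mul(2, -7)), 2)), Pow(Add(-368, -147), -1)) = Mul(Add(Rational(1, 11), Pow(Add(-3, -14), 2)), Pow(-515, -1)) = Mul(Add(Rational(1, 11), Pow(-17, 2)), Rational(-1, 515)) = Mul(Add(Rational(1, 11), 289), Rational(-1, 515)) = Mul(Rational(3180, 11), Rational(-1, 515)) = Rational(-636, 1133)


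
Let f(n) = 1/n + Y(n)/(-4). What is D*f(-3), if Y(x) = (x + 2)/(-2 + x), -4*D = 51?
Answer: 391/80 ≈ 4.8875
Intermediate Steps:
D = -51/4 (D = -¼*51 = -51/4 ≈ -12.750)
Y(x) = (2 + x)/(-2 + x)
f(n) = 1/n - (2 + n)/(4*(-2 + n)) (f(n) = 1/n + ((2 + n)/(-2 + n))/(-4) = 1/n + ((2 + n)/(-2 + n))*(-¼) = 1/n - (2 + n)/(4*(-2 + n)))
D*f(-3) = -51*(-8 - 1*(-3)² + 2*(-3))/(16*(-3)*(-2 - 3)) = -51*(-1)*(-8 - 1*9 - 6)/(16*3*(-5)) = -51*(-1)*(-1)*(-8 - 9 - 6)/(16*3*5) = -51*(-1)*(-1)*(-23)/(16*3*5) = -51/4*(-23/60) = 391/80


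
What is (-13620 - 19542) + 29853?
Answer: -3309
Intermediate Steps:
(-13620 - 19542) + 29853 = -33162 + 29853 = -3309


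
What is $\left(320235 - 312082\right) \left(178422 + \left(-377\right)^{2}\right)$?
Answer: $2613452303$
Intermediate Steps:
$\left(320235 - 312082\right) \left(178422 + \left(-377\right)^{2}\right) = 8153 \left(178422 + 142129\right) = 8153 \cdot 320551 = 2613452303$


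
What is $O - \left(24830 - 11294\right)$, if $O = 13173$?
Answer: $-363$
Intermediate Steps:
$O - \left(24830 - 11294\right) = 13173 - \left(24830 - 11294\right) = 13173 - 13536 = -363$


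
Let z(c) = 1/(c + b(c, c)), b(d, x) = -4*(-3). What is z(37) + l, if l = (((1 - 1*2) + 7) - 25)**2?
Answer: 17690/49 ≈ 361.02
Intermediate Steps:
b(d, x) = 12
z(c) = 1/(12 + c) (z(c) = 1/(c + 12) = 1/(12 + c))
l = 361 (l = (((1 - 2) + 7) - 25)**2 = ((-1 + 7) - 25)**2 = (6 - 25)**2 = (-19)**2 = 361)
z(37) + l = 1/(12 + 37) + 361 = 1/49 + 361 = 17690/49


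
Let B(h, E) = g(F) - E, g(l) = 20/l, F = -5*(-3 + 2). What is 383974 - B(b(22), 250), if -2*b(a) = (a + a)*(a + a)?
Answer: 384220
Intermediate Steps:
F = 5 (F = -5*(-1) = 5)
b(a) = -2*a² (b(a) = -(a + a)*(a + a)/2 = -2*a*2*a/2 = -2*a²)
B(h, E) = 4 - E (B(h, E) = 20/5 - E = 20*(⅕) - E = 4 - E)
383974 - B(b(22), 250) = 383974 - (4 - 1*250) = 383974 - (4 - 250) = 383974 - 1*(-246) = 383974 + 246 = 384220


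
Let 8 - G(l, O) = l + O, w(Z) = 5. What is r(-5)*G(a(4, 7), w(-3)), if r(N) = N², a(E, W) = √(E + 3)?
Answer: 75 - 25*√7 ≈ 8.8562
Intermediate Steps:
a(E, W) = √(3 + E)
G(l, O) = 8 - O - l (G(l, O) = 8 - (l + O) = 8 - (O + l) = 8 + (-O - l) = 8 - O - l)
r(-5)*G(a(4, 7), w(-3)) = (-5)²*(8 - 1*5 - √(3 + 4)) = 25*(8 - 5 - √7) = 25*(3 - √7) = 75 - 25*√7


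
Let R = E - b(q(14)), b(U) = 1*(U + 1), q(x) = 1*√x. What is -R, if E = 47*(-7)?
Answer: 330 + √14 ≈ 333.74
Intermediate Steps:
q(x) = √x
b(U) = 1 + U (b(U) = 1*(1 + U) = 1 + U)
E = -329
R = -330 - √14 (R = -329 - (1 + √14) = -329 + (-1 - √14) = -330 - √14 ≈ -333.74)
-R = -(-330 - √14) = 330 + √14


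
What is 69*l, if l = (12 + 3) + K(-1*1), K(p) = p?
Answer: 966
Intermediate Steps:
l = 14 (l = (12 + 3) - 1*1 = 15 - 1 = 14)
69*l = 69*14 = 966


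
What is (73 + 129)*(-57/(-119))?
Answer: 11514/119 ≈ 96.756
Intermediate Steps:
(73 + 129)*(-57/(-119)) = 202*(-57*(-1/119)) = 202*(57/119) = 11514/119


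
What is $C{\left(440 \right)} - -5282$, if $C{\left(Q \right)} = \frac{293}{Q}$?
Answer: $\frac{2324373}{440} \approx 5282.7$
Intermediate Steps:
$C{\left(440 \right)} - -5282 = \frac{293}{440} - -5282 = 293 \cdot \frac{1}{440} + 5282 = \frac{293}{440} + 5282 = \frac{2324373}{440}$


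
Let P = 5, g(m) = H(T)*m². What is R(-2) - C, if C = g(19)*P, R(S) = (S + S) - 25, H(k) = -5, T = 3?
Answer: 8996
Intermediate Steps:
g(m) = -5*m²
R(S) = -25 + 2*S (R(S) = 2*S - 25 = -25 + 2*S)
C = -9025 (C = -5*19²*5 = -5*361*5 = -1805*5 = -9025)
R(-2) - C = (-25 + 2*(-2)) - 1*(-9025) = (-25 - 4) + 9025 = -29 + 9025 = 8996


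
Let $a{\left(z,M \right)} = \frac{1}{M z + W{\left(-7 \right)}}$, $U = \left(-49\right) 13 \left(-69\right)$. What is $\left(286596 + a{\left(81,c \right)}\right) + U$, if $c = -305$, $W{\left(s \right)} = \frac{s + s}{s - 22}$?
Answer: $\frac{236815550590}{716431} \approx 3.3055 \cdot 10^{5}$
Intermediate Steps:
$W{\left(s \right)} = \frac{2 s}{-22 + s}$
$U = 43953$ ($U = \left(-637\right) \left(-69\right) = 43953$)
$a{\left(z,M \right)} = \frac{1}{\frac{14}{29} + M z}$ ($a{\left(z,M \right)} = \frac{1}{M z + 2 \left(-7\right) \frac{1}{-22 - 7}} = \frac{1}{M z + 2 \left(-7\right) \frac{1}{-29}} = \frac{1}{M z + 2 \left(-7\right) \left(- \frac{1}{29}\right)} = \frac{1}{M z + \frac{14}{29}} = \frac{1}{\frac{14}{29} + M z}$)
$\left(286596 + a{\left(81,c \right)}\right) + U = \left(286596 + \frac{29}{14 + 29 \left(-305\right) 81}\right) + 43953 = \left(286596 + \frac{29}{14 - 716445}\right) + 43953 = \left(286596 + \frac{29}{-716431}\right) + 43953 = \left(286596 + 29 \left(- \frac{1}{716431}\right)\right) + 43953 = \left(286596 - \frac{29}{716431}\right) + 43953 = \frac{205326258847}{716431} + 43953 = \frac{236815550590}{716431}$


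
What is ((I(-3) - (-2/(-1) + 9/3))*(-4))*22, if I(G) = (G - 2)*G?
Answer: -880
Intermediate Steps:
I(G) = G*(-2 + G) (I(G) = (-2 + G)*G = G*(-2 + G))
((I(-3) - (-2/(-1) + 9/3))*(-4))*22 = ((-3*(-2 - 3) - (-2/(-1) + 9/3))*(-4))*22 = ((-3*(-5) - (-2*(-1) + 9*(⅓)))*(-4))*22 = ((15 - (2 + 3))*(-4))*22 = ((15 - 1*5)*(-4))*22 = ((15 - 5)*(-4))*22 = (10*(-4))*22 = -40*22 = -880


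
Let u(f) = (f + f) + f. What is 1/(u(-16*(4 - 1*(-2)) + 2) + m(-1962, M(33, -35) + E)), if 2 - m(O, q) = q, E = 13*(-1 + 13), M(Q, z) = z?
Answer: -1/401 ≈ -0.0024938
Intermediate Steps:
E = 156 (E = 13*12 = 156)
m(O, q) = 2 - q
u(f) = 3*f (u(f) = 2*f + f = 3*f)
1/(u(-16*(4 - 1*(-2)) + 2) + m(-1962, M(33, -35) + E)) = 1/(3*(-16*(4 - 1*(-2)) + 2) + (2 - (-35 + 156))) = 1/(3*(-16*(4 + 2) + 2) + (2 - 1*121)) = 1/(3*(-16*6 + 2) + (2 - 121)) = 1/(3*(-96 + 2) - 119) = 1/(3*(-94) - 119) = 1/(-282 - 119) = 1/(-401) = -1/401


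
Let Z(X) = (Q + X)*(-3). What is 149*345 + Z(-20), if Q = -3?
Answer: 51474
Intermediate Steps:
Z(X) = 9 - 3*X (Z(X) = (-3 + X)*(-3) = 9 - 3*X)
149*345 + Z(-20) = 149*345 + (9 - 3*(-20)) = 51405 + (9 + 60) = 51405 + 69 = 51474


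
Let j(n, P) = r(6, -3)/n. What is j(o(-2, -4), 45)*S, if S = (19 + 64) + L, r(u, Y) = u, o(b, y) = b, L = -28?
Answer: -165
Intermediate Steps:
j(n, P) = 6/n
S = 55 (S = (19 + 64) - 28 = 83 - 28 = 55)
j(o(-2, -4), 45)*S = (6/(-2))*55 = (6*(-½))*55 = -3*55 = -165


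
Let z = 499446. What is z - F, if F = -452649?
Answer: 952095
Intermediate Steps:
z - F = 499446 - 1*(-452649) = 499446 + 452649 = 952095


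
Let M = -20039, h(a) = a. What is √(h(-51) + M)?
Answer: 7*I*√410 ≈ 141.74*I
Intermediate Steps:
√(h(-51) + M) = √(-51 - 20039) = √(-20090) = 7*I*√410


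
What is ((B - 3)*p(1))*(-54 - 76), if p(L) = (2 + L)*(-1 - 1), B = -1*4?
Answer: -5460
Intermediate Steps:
B = -4
p(L) = -4 - 2*L (p(L) = (2 + L)*(-2) = -4 - 2*L)
((B - 3)*p(1))*(-54 - 76) = ((-4 - 3)*(-4 - 2*1))*(-54 - 76) = -7*(-4 - 2)*(-130) = -7*(-6)*(-130) = 42*(-130) = -5460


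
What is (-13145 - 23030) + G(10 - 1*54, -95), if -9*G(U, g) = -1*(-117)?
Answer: -36188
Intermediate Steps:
G(U, g) = -13 (G(U, g) = -(-1)*(-117)/9 = -⅑*117 = -13)
(-13145 - 23030) + G(10 - 1*54, -95) = (-13145 - 23030) - 13 = -36175 - 13 = -36188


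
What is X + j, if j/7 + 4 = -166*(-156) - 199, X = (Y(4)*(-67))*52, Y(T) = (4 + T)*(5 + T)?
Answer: -70997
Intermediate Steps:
X = -250848 (X = ((20 + 4² + 9*4)*(-67))*52 = ((20 + 16 + 36)*(-67))*52 = (72*(-67))*52 = -4824*52 = -250848)
j = 179851 (j = -28 + 7*(-166*(-156) - 199) = -28 + 7*(25896 - 199) = -28 + 7*25697 = -28 + 179879 = 179851)
X + j = -250848 + 179851 = -70997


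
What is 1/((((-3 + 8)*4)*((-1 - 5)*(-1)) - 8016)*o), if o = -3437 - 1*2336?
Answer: 1/45583608 ≈ 2.1938e-8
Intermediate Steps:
o = -5773 (o = -3437 - 2336 = -5773)
1/((((-3 + 8)*4)*((-1 - 5)*(-1)) - 8016)*o) = 1/(((-3 + 8)*4)*((-1 - 5)*(-1)) - 8016*(-5773)) = -1/5773/((5*4)*(-6*(-1)) - 8016) = -1/5773/(20*6 - 8016) = -1/5773/(120 - 8016) = -1/5773/(-7896) = -1/7896*(-1/5773) = 1/45583608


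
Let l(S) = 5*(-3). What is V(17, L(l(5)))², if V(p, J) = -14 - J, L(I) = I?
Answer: 1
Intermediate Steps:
l(S) = -15
V(17, L(l(5)))² = (-14 - 1*(-15))² = (-14 + 15)² = 1² = 1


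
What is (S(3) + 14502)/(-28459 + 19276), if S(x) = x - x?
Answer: -4834/3061 ≈ -1.5792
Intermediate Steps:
S(x) = 0
(S(3) + 14502)/(-28459 + 19276) = (0 + 14502)/(-28459 + 19276) = 14502/(-9183) = 14502*(-1/9183) = -4834/3061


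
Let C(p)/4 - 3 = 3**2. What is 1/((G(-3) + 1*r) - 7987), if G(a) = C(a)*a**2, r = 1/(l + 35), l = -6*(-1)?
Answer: -41/309754 ≈ -0.00013236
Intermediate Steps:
l = 6
C(p) = 48 (C(p) = 12 + 4*3**2 = 12 + 4*9 = 12 + 36 = 48)
r = 1/41 (r = 1/(6 + 35) = 1/41 ≈ 0.024390)
G(a) = 48*a**2
1/((G(-3) + 1*r) - 7987) = 1/((48*(-3)**2 + 1*(1/41)) - 7987) = 1/((48*9 + 1/41) - 7987) = 1/((432 + 1/41) - 7987) = 1/(17713/41 - 7987) = 1/(-309754/41) = -41/309754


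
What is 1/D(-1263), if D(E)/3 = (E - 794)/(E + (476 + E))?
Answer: 2050/6171 ≈ 0.33220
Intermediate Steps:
D(E) = 3*(-794 + E)/(476 + 2*E) (D(E) = 3*((E - 794)/(E + (476 + E))) = 3*((-794 + E)/(476 + 2*E)) = 3*(-794 + E)/(476 + 2*E))
1/D(-1263) = 1/(3*(-794 - 1263)/(2*(238 - 1263))) = 1/((3/2)*(-2057)/(-1025)) = 1/((3/2)*(-1/1025)*(-2057)) = 1/(6171/2050) = 2050/6171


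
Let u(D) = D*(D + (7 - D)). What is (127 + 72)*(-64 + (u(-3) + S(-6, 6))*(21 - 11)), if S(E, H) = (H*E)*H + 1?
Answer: -482376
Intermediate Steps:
S(E, H) = 1 + E*H² (S(E, H) = (E*H)*H + 1 = E*H² + 1 = 1 + E*H²)
u(D) = 7*D (u(D) = D*7 = 7*D)
(127 + 72)*(-64 + (u(-3) + S(-6, 6))*(21 - 11)) = (127 + 72)*(-64 + (7*(-3) + (1 - 6*6²))*(21 - 11)) = 199*(-64 + (-21 + (1 - 6*36))*10) = 199*(-64 + (-21 + (1 - 216))*10) = 199*(-64 + (-21 - 215)*10) = 199*(-64 - 236*10) = 199*(-64 - 2360) = 199*(-2424) = -482376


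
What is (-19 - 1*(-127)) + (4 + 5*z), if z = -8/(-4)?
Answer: 122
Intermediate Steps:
z = 2 (z = -8*(-1/4) = 2)
(-19 - 1*(-127)) + (4 + 5*z) = (-19 - 1*(-127)) + (4 + 5*2) = (-19 + 127) + (4 + 10) = 108 + 14 = 122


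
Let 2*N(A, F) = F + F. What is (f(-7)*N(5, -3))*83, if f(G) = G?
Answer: 1743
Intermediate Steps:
N(A, F) = F (N(A, F) = (F + F)/2 = (2*F)/2 = F)
(f(-7)*N(5, -3))*83 = -7*(-3)*83 = 21*83 = 1743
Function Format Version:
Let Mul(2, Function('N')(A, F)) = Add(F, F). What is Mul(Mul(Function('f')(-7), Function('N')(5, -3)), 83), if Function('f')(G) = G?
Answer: 1743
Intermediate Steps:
Function('N')(A, F) = F (Function('N')(A, F) = Mul(Rational(1, 2), Add(F, F)) = Mul(Rational(1, 2), Mul(2, F)) = F)
Mul(Mul(Function('f')(-7), Function('N')(5, -3)), 83) = Mul(Mul(-7, -3), 83) = Mul(21, 83) = 1743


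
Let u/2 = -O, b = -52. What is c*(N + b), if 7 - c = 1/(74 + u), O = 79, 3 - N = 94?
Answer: -84227/84 ≈ -1002.7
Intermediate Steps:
N = -91 (N = 3 - 1*94 = 3 - 94 = -91)
u = -158 (u = 2*(-1*79) = 2*(-79) = -158)
c = 589/84 (c = 7 - 1/(74 - 158) = 7 - 1/(-84) = 7 - 1*(-1/84) = 7 + 1/84 = 589/84 ≈ 7.0119)
c*(N + b) = 589*(-91 - 52)/84 = (589/84)*(-143) = -84227/84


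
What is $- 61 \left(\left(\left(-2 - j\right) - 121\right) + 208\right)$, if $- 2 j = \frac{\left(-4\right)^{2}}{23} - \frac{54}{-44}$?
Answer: $- \frac{5306573}{1012} \approx -5243.6$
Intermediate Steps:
$j = - \frac{973}{1012}$ ($j = - \frac{\frac{\left(-4\right)^{2}}{23} - \frac{54}{-44}}{2} = - \frac{16 \cdot \frac{1}{23} - - \frac{27}{22}}{2} = - \frac{\frac{16}{23} + \frac{27}{22}}{2} = \left(- \frac{1}{2}\right) \frac{973}{506} = - \frac{973}{1012} \approx -0.96146$)
$- 61 \left(\left(\left(-2 - j\right) - 121\right) + 208\right) = - 61 \left(\left(\left(-2 - - \frac{973}{1012}\right) - 121\right) + 208\right) = - 61 \left(\left(\left(-2 + \frac{973}{1012}\right) - 121\right) + 208\right) = - 61 \left(\left(- \frac{1051}{1012} - 121\right) + 208\right) = - 61 \left(- \frac{123503}{1012} + 208\right) = \left(-61\right) \frac{86993}{1012} = - \frac{5306573}{1012}$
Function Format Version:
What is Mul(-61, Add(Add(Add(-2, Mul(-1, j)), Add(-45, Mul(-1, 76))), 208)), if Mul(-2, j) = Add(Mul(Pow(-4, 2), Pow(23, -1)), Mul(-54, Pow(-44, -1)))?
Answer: Rational(-5306573, 1012) ≈ -5243.6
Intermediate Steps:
j = Rational(-973, 1012) (j = Mul(Rational(-1, 2), Add(Mul(Pow(-4, 2), Pow(23, -1)), Mul(-54, Pow(-44, -1)))) = Mul(Rational(-1, 2), Add(Mul(16, Rational(1, 23)), Mul(-54, Rational(-1, 44)))) = Mul(Rational(-1, 2), Add(Rational(16, 23), Rational(27, 22))) = Mul(Rational(-1, 2), Rational(973, 506)) = Rational(-973, 1012) ≈ -0.96146)
Mul(-61, Add(Add(Add(-2, Mul(-1, j)), Add(-45, Mul(-1, 76))), 208)) = Mul(-61, Add(Add(Add(-2, Mul(-1, Rational(-973, 1012))), Add(-45, Mul(-1, 76))), 208)) = Mul(-61, Add(Add(Add(-2, Rational(973, 1012)), Add(-45, -76)), 208)) = Mul(-61, Add(Add(Rational(-1051, 1012), -121), 208)) = Mul(-61, Add(Rational(-123503, 1012), 208)) = Mul(-61, Rational(86993, 1012)) = Rational(-5306573, 1012)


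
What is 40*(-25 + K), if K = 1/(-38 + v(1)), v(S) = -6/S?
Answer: -11010/11 ≈ -1000.9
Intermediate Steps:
K = -1/44 (K = 1/(-38 - 6/1) = 1/(-38 - 6*1) = 1/(-38 - 6) = 1/(-44) = -1/44 ≈ -0.022727)
40*(-25 + K) = 40*(-25 - 1/44) = 40*(-1101/44) = -11010/11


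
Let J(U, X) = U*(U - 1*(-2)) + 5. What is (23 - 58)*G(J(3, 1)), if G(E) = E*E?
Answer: -14000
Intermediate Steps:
J(U, X) = 5 + U*(2 + U) (J(U, X) = U*(U + 2) + 5 = U*(2 + U) + 5 = 5 + U*(2 + U))
G(E) = E**2
(23 - 58)*G(J(3, 1)) = (23 - 58)*(5 + 3**2 + 2*3)**2 = -35*(5 + 9 + 6)**2 = -35*20**2 = -35*400 = -14000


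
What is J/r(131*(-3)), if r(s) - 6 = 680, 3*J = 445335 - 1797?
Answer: 73923/343 ≈ 215.52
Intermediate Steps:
J = 147846 (J = (445335 - 1797)/3 = (⅓)*443538 = 147846)
r(s) = 686 (r(s) = 6 + 680 = 686)
J/r(131*(-3)) = 147846/686 = 147846*(1/686) = 73923/343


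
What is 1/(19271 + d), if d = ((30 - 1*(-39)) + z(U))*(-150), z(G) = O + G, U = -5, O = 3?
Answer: 1/9221 ≈ 0.00010845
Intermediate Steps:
z(G) = 3 + G
d = -10050 (d = ((30 - 1*(-39)) + (3 - 5))*(-150) = ((30 + 39) - 2)*(-150) = (69 - 2)*(-150) = 67*(-150) = -10050)
1/(19271 + d) = 1/(19271 - 10050) = 1/9221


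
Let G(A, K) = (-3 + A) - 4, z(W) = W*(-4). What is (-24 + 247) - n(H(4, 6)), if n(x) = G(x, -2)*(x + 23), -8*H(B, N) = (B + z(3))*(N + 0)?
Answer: 252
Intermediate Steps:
z(W) = -4*W
H(B, N) = -N*(-12 + B)/8 (H(B, N) = -(B - 4*3)*(N + 0)/8 = -(B - 12)*N/8 = -(-12 + B)*N/8 = -N*(-12 + B)/8)
G(A, K) = -7 + A
n(x) = (-7 + x)*(23 + x) (n(x) = (-7 + x)*(x + 23) = (-7 + x)*(23 + x))
(-24 + 247) - n(H(4, 6)) = (-24 + 247) - (-7 + (1/8)*6*(12 - 1*4))*(23 + (1/8)*6*(12 - 1*4)) = 223 - (-7 + (1/8)*6*(12 - 4))*(23 + (1/8)*6*(12 - 4)) = 223 - (-7 + (1/8)*6*8)*(23 + (1/8)*6*8) = 223 - (-7 + 6)*(23 + 6) = 223 - (-1)*29 = 223 - 1*(-29) = 223 + 29 = 252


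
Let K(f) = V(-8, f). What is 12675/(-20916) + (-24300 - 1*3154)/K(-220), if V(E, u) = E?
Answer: 5980484/1743 ≈ 3431.1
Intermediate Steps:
K(f) = -8
12675/(-20916) + (-24300 - 1*3154)/K(-220) = 12675/(-20916) + (-24300 - 1*3154)/(-8) = 12675*(-1/20916) + (-24300 - 3154)*(-⅛) = -4225/6972 - 27454*(-⅛) = -4225/6972 + 13727/4 = 5980484/1743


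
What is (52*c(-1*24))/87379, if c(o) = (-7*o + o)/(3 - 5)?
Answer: -3744/87379 ≈ -0.042848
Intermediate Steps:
c(o) = 3*o (c(o) = -6*o/(-2) = -6*o*(-1/2) = 3*o)
(52*c(-1*24))/87379 = (52*(3*(-1*24)))/87379 = (52*(3*(-24)))*(1/87379) = (52*(-72))*(1/87379) = -3744*1/87379 = -3744/87379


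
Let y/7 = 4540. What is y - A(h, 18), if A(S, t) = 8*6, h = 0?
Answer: 31732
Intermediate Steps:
y = 31780 (y = 7*4540 = 31780)
A(S, t) = 48
y - A(h, 18) = 31780 - 1*48 = 31780 - 48 = 31732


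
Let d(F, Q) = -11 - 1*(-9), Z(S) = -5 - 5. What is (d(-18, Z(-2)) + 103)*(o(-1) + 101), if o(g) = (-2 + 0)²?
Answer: 10605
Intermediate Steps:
Z(S) = -10
o(g) = 4 (o(g) = (-2)² = 4)
d(F, Q) = -2 (d(F, Q) = -11 + 9 = -2)
(d(-18, Z(-2)) + 103)*(o(-1) + 101) = (-2 + 103)*(4 + 101) = 101*105 = 10605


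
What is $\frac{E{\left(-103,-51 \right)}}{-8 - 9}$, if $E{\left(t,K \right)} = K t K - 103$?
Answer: $\frac{268006}{17} \approx 15765.0$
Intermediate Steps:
$E{\left(t,K \right)} = -103 + t K^{2}$ ($E{\left(t,K \right)} = t K^{2} - 103 = -103 + t K^{2}$)
$\frac{E{\left(-103,-51 \right)}}{-8 - 9} = \frac{-103 - 103 \left(-51\right)^{2}}{-8 - 9} = \frac{-103 - 267903}{-17} = - \frac{-103 - 267903}{17} = \left(- \frac{1}{17}\right) \left(-268006\right) = \frac{268006}{17}$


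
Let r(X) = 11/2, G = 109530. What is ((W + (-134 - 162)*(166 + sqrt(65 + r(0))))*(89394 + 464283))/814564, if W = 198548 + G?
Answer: 71685114867/407282 - 20486049*sqrt(282)/203641 ≈ 1.7432e+5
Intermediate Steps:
r(X) = 11/2 (r(X) = 11*(1/2) = 11/2)
W = 308078 (W = 198548 + 109530 = 308078)
((W + (-134 - 162)*(166 + sqrt(65 + r(0))))*(89394 + 464283))/814564 = ((308078 + (-134 - 162)*(166 + sqrt(65 + 11/2)))*(89394 + 464283))/814564 = ((308078 - 296*(166 + sqrt(141/2)))*553677)*(1/814564) = ((308078 - 296*(166 + sqrt(282)/2))*553677)*(1/814564) = ((308078 + (-49136 - 148*sqrt(282)))*553677)*(1/814564) = ((258942 - 148*sqrt(282))*553677)*(1/814564) = (143370229734 - 81944196*sqrt(282))*(1/814564) = 71685114867/407282 - 20486049*sqrt(282)/203641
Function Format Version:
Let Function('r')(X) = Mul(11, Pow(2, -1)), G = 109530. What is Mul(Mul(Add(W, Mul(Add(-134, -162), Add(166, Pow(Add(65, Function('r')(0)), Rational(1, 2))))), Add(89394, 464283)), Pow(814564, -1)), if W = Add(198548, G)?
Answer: Add(Rational(71685114867, 407282), Mul(Rational(-20486049, 203641), Pow(282, Rational(1, 2)))) ≈ 1.7432e+5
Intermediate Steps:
Function('r')(X) = Rational(11, 2) (Function('r')(X) = Mul(11, Rational(1, 2)) = Rational(11, 2))
W = 308078 (W = Add(198548, 109530) = 308078)
Mul(Mul(Add(W, Mul(Add(-134, -162), Add(166, Pow(Add(65, Function('r')(0)), Rational(1, 2))))), Add(89394, 464283)), Pow(814564, -1)) = Mul(Mul(Add(308078, Mul(Add(-134, -162), Add(166, Pow(Add(65, Rational(11, 2)), Rational(1, 2))))), Add(89394, 464283)), Pow(814564, -1)) = Mul(Mul(Add(308078, Mul(-296, Add(166, Pow(Rational(141, 2), Rational(1, 2))))), 553677), Rational(1, 814564)) = Mul(Mul(Add(308078, Mul(-296, Add(166, Mul(Rational(1, 2), Pow(282, Rational(1, 2)))))), 553677), Rational(1, 814564)) = Mul(Mul(Add(308078, Add(-49136, Mul(-148, Pow(282, Rational(1, 2))))), 553677), Rational(1, 814564)) = Mul(Mul(Add(258942, Mul(-148, Pow(282, Rational(1, 2)))), 553677), Rational(1, 814564)) = Mul(Add(143370229734, Mul(-81944196, Pow(282, Rational(1, 2)))), Rational(1, 814564)) = Add(Rational(71685114867, 407282), Mul(Rational(-20486049, 203641), Pow(282, Rational(1, 2))))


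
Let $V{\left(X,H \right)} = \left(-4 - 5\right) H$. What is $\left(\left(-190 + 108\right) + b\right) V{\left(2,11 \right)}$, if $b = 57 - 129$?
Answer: $15246$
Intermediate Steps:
$V{\left(X,H \right)} = - 9 H$
$b = -72$
$\left(\left(-190 + 108\right) + b\right) V{\left(2,11 \right)} = \left(\left(-190 + 108\right) - 72\right) \left(\left(-9\right) 11\right) = \left(-82 - 72\right) \left(-99\right) = \left(-154\right) \left(-99\right) = 15246$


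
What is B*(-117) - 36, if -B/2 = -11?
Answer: -2610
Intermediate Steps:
B = 22 (B = -2*(-11) = 22)
B*(-117) - 36 = 22*(-117) - 36 = -2574 - 36 = -2610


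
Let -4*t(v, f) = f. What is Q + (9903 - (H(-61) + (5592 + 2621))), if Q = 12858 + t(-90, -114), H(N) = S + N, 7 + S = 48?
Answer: 29193/2 ≈ 14597.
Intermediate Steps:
S = 41 (S = -7 + 48 = 41)
t(v, f) = -f/4
H(N) = 41 + N
Q = 25773/2 (Q = 12858 - 1/4*(-114) = 12858 + 57/2 = 25773/2 ≈ 12887.)
Q + (9903 - (H(-61) + (5592 + 2621))) = 25773/2 + (9903 - ((41 - 61) + (5592 + 2621))) = 25773/2 + (9903 - (-20 + 8213)) = 25773/2 + (9903 - 1*8193) = 25773/2 + (9903 - 8193) = 25773/2 + 1710 = 29193/2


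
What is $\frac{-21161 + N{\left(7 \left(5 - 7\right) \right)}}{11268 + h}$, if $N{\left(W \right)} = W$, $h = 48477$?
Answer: $- \frac{605}{1707} \approx -0.35442$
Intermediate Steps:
$\frac{-21161 + N{\left(7 \left(5 - 7\right) \right)}}{11268 + h} = \frac{-21161 + 7 \left(5 - 7\right)}{11268 + 48477} = \frac{-21161 + 7 \left(-2\right)}{59745} = \left(-21161 - 14\right) \frac{1}{59745} = \left(-21175\right) \frac{1}{59745} = - \frac{605}{1707}$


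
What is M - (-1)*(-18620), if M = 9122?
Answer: -9498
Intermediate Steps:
M - (-1)*(-18620) = 9122 - (-1)*(-18620) = 9122 - 1*18620 = 9122 - 18620 = -9498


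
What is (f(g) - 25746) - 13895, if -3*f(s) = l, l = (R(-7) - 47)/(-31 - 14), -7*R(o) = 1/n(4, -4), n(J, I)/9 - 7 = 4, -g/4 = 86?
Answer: -3708646327/93555 ≈ -39641.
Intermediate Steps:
g = -344 (g = -4*86 = -344)
n(J, I) = 99 (n(J, I) = 63 + 9*4 = 63 + 36 = 99)
R(o) = -1/693 (R(o) = -⅐/99 = -⅐*1/99 = -1/693)
l = 32572/31185 (l = (-1/693 - 47)/(-31 - 14) = -32572/693/(-45) = -32572/693*(-1/45) = 32572/31185 ≈ 1.0445)
f(s) = -32572/93555 (f(s) = -⅓*32572/31185 = -32572/93555)
(f(g) - 25746) - 13895 = (-32572/93555 - 25746) - 13895 = -2408699602/93555 - 13895 = -3708646327/93555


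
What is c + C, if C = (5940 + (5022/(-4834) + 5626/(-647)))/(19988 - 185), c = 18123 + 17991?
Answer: 1118384433157459/30967911597 ≈ 36114.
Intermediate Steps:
c = 36114
C = 9273743401/30967911597 (C = (5940 + (5022*(-1/4834) + 5626*(-1/647)))/19803 = (5940 + (-2511/2417 - 5626/647))*(1/19803) = (5940 - 15222659/1563799)*(1/19803) = (9273743401/1563799)*(1/19803) = 9273743401/30967911597 ≈ 0.29946)
c + C = 36114 + 9273743401/30967911597 = 1118384433157459/30967911597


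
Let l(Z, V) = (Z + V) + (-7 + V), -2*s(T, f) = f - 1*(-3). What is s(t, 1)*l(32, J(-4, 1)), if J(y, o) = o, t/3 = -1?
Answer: -54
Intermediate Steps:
t = -3 (t = 3*(-1) = -3)
s(T, f) = -3/2 - f/2 (s(T, f) = -(f - 1*(-3))/2 = -(f + 3)/2 = -(3 + f)/2 = -3/2 - f/2)
l(Z, V) = -7 + Z + 2*V (l(Z, V) = (V + Z) + (-7 + V) = -7 + Z + 2*V)
s(t, 1)*l(32, J(-4, 1)) = (-3/2 - 1/2*1)*(-7 + 32 + 2*1) = (-3/2 - 1/2)*(-7 + 32 + 2) = -2*27 = -54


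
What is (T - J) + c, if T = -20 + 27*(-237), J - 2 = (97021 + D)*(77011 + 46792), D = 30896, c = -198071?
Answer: -15836712843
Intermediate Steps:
J = 15836508353 (J = 2 + (97021 + 30896)*(77011 + 46792) = 2 + 127917*123803 = 2 + 15836508351 = 15836508353)
T = -6419 (T = -20 - 6399 = -6419)
(T - J) + c = (-6419 - 1*15836508353) - 198071 = (-6419 - 15836508353) - 198071 = -15836514772 - 198071 = -15836712843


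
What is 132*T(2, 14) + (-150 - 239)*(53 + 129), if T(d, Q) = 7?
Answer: -69874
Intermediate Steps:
132*T(2, 14) + (-150 - 239)*(53 + 129) = 132*7 + (-150 - 239)*(53 + 129) = 924 - 389*182 = 924 - 70798 = -69874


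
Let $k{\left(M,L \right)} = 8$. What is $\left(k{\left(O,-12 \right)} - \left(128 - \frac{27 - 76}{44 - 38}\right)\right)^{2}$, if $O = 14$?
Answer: $\frac{591361}{36} \approx 16427.0$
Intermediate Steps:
$\left(k{\left(O,-12 \right)} - \left(128 - \frac{27 - 76}{44 - 38}\right)\right)^{2} = \left(8 - \left(128 - \frac{27 - 76}{44 - 38}\right)\right)^{2} = \left(8 - \left(128 + \frac{49}{6}\right)\right)^{2} = \left(8 + \left(\left(\left(-49\right) \frac{1}{6} + 17\right) - 145\right)\right)^{2} = \left(8 + \left(\left(- \frac{49}{6} + 17\right) - 145\right)\right)^{2} = \left(8 + \left(\frac{53}{6} - 145\right)\right)^{2} = \left(8 - \frac{817}{6}\right)^{2} = \left(- \frac{769}{6}\right)^{2} = \frac{591361}{36}$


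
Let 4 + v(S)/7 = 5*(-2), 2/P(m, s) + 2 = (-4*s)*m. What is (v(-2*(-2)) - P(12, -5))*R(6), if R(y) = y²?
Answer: -419868/119 ≈ -3528.3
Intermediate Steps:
P(m, s) = 2/(-2 - 4*m*s) (P(m, s) = 2/(-2 + (-4*s)*m) = 2/(-2 - 4*m*s))
v(S) = -98 (v(S) = -28 + 7*(5*(-2)) = -28 + 7*(-10) = -28 - 70 = -98)
(v(-2*(-2)) - P(12, -5))*R(6) = (-98 - (-1)/(1 + 2*12*(-5)))*6² = (-98 - (-1)/(1 - 120))*36 = (-98 - (-1)/(-119))*36 = (-98 - (-1)*(-1)/119)*36 = (-98 - 1*1/119)*36 = (-98 - 1/119)*36 = -11663/119*36 = -419868/119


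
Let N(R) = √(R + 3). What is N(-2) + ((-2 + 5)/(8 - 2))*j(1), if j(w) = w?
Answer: 3/2 ≈ 1.5000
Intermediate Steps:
N(R) = √(3 + R)
N(-2) + ((-2 + 5)/(8 - 2))*j(1) = √(3 - 2) + ((-2 + 5)/(8 - 2))*1 = √1 + (3/6)*1 = 1 + (3*(⅙))*1 = 1 + (½)*1 = 1 + ½ = 3/2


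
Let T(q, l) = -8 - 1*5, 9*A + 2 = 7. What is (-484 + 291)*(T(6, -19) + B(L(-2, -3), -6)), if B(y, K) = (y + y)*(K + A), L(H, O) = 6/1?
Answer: 45355/3 ≈ 15118.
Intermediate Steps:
A = 5/9 (A = -2/9 + (⅑)*7 = -2/9 + 7/9 = 5/9 ≈ 0.55556)
L(H, O) = 6 (L(H, O) = 6*1 = 6)
B(y, K) = 2*y*(5/9 + K) (B(y, K) = (y + y)*(K + 5/9) = (2*y)*(5/9 + K) = 2*y*(5/9 + K))
T(q, l) = -13 (T(q, l) = -8 - 5 = -13)
(-484 + 291)*(T(6, -19) + B(L(-2, -3), -6)) = (-484 + 291)*(-13 + (2/9)*6*(5 + 9*(-6))) = -193*(-13 + (2/9)*6*(5 - 54)) = -193*(-13 + (2/9)*6*(-49)) = -193*(-13 - 196/3) = -193*(-235/3) = 45355/3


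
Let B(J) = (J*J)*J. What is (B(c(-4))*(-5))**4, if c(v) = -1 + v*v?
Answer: 81091461181640625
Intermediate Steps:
c(v) = -1 + v**2
B(J) = J**3 (B(J) = J**2*J = J**3)
(B(c(-4))*(-5))**4 = ((-1 + (-4)**2)**3*(-5))**4 = ((-1 + 16)**3*(-5))**4 = (15**3*(-5))**4 = (3375*(-5))**4 = (-16875)**4 = 81091461181640625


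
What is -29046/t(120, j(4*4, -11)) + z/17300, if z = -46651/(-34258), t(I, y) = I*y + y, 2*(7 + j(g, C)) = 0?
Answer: 2459220089971/71712271400 ≈ 34.293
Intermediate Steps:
j(g, C) = -7 (j(g, C) = -7 + (1/2)*0 = -7 + 0 = -7)
t(I, y) = y + I*y
z = 46651/34258 (z = -46651*(-1/34258) = 46651/34258 ≈ 1.3618)
-29046/t(120, j(4*4, -11)) + z/17300 = -29046*(-1/(7*(1 + 120))) + (46651/34258)/17300 = -29046/((-7*121)) + (46651/34258)*(1/17300) = -29046/(-847) + 46651/592663400 = -29046*(-1/847) + 46651/592663400 = 29046/847 + 46651/592663400 = 2459220089971/71712271400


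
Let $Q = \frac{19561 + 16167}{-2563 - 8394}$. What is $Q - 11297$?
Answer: $- \frac{123816957}{10957} \approx -11300.0$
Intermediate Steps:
$Q = - \frac{35728}{10957}$ ($Q = \frac{35728}{-10957} = 35728 \left(- \frac{1}{10957}\right) = - \frac{35728}{10957} \approx -3.2607$)
$Q - 11297 = - \frac{35728}{10957} - 11297 = - \frac{123816957}{10957}$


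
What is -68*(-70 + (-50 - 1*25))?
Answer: 9860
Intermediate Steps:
-68*(-70 + (-50 - 1*25)) = -68*(-70 + (-50 - 25)) = -68*(-70 - 75) = -68*(-145) = 9860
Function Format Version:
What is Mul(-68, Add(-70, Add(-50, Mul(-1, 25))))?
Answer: 9860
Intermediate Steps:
Mul(-68, Add(-70, Add(-50, Mul(-1, 25)))) = Mul(-68, Add(-70, Add(-50, -25))) = Mul(-68, Add(-70, -75)) = Mul(-68, -145) = 9860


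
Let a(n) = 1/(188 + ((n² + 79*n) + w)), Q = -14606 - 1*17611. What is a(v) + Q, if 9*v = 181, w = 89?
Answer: -5924351832/183889 ≈ -32217.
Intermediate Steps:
Q = -32217 (Q = -14606 - 17611 = -32217)
v = 181/9 (v = (⅑)*181 = 181/9 ≈ 20.111)
a(n) = 1/(277 + n² + 79*n) (a(n) = 1/(188 + ((n² + 79*n) + 89)) = 1/(188 + (89 + n² + 79*n)) = 1/(277 + n² + 79*n))
a(v) + Q = 1/(277 + (181/9)² + 79*(181/9)) - 32217 = 1/(277 + 32761/81 + 14299/9) - 32217 = 1/(183889/81) - 32217 = 81/183889 - 32217 = -5924351832/183889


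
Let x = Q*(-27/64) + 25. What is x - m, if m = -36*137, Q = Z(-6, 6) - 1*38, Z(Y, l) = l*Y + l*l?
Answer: 159137/32 ≈ 4973.0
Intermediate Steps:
Z(Y, l) = l² + Y*l (Z(Y, l) = Y*l + l² = l² + Y*l)
Q = -38 (Q = 6*(-6 + 6) - 1*38 = 6*0 - 38 = 0 - 38 = -38)
x = 1313/32 (x = -(-1026)/64 + 25 = -38*(-27/64) + 25 = 513/32 + 25 = 1313/32 ≈ 41.031)
m = -4932
x - m = 1313/32 - 1*(-4932) = 1313/32 + 4932 = 159137/32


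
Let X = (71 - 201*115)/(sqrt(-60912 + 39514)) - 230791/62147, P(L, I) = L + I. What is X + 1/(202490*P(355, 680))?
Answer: -48368519963503/13024591141050 + 14*I*sqrt(21398)/13 ≈ -3.7136 + 157.53*I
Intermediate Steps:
P(L, I) = I + L
X = -230791/62147 + 14*I*sqrt(21398)/13 (X = (71 - 23115)/(sqrt(-21398)) - 230791*1/62147 = -23044*(-I*sqrt(21398)/21398) - 230791/62147 = -(-14)*I*sqrt(21398)/13 - 230791/62147 = 14*I*sqrt(21398)/13 - 230791/62147 = -230791/62147 + 14*I*sqrt(21398)/13 ≈ -3.7136 + 157.53*I)
X + 1/(202490*P(355, 680)) = (-230791/62147 + 14*I*sqrt(21398)/13) + 1/(202490*(680 + 355)) = (-230791/62147 + 14*I*sqrt(21398)/13) + (1/202490)/1035 = (-230791/62147 + 14*I*sqrt(21398)/13) + (1/202490)*(1/1035) = (-230791/62147 + 14*I*sqrt(21398)/13) + 1/209577150 = -48368519963503/13024591141050 + 14*I*sqrt(21398)/13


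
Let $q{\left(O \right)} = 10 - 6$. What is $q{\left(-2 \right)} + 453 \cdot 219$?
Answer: $99211$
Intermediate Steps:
$q{\left(O \right)} = 4$
$q{\left(-2 \right)} + 453 \cdot 219 = 4 + 453 \cdot 219 = 4 + 99207 = 99211$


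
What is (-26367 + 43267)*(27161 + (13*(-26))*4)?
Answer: 436172100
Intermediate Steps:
(-26367 + 43267)*(27161 + (13*(-26))*4) = 16900*(27161 - 338*4) = 16900*(27161 - 1352) = 16900*25809 = 436172100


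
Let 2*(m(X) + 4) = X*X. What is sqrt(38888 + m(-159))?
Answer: sqrt(206098)/2 ≈ 226.99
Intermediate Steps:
m(X) = -4 + X**2/2 (m(X) = -4 + (X*X)/2 = -4 + X**2/2)
sqrt(38888 + m(-159)) = sqrt(38888 + (-4 + (1/2)*(-159)**2)) = sqrt(38888 + (-4 + (1/2)*25281)) = sqrt(38888 + (-4 + 25281/2)) = sqrt(38888 + 25273/2) = sqrt(103049/2) = sqrt(206098)/2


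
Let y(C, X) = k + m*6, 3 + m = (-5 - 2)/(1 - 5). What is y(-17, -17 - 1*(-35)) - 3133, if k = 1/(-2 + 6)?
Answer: -12561/4 ≈ -3140.3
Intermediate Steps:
k = ¼ (k = 1/4 = ¼ ≈ 0.25000)
m = -5/4 (m = -3 + (-5 - 2)/(1 - 5) = -3 - 7/(-4) = -3 - 7*(-¼) = -3 + 7/4 = -5/4 ≈ -1.2500)
y(C, X) = -29/4 (y(C, X) = ¼ - 5/4*6 = ¼ - 15/2 = -29/4)
y(-17, -17 - 1*(-35)) - 3133 = -29/4 - 3133 = -12561/4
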